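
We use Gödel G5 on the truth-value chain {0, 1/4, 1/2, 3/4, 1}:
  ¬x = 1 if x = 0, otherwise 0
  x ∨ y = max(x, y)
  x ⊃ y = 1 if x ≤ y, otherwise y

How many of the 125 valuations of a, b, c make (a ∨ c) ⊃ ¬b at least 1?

29

value 1: 29 assignments (counts)
value 0: 96 assignments
So 29 of the 125 assignments meet the threshold.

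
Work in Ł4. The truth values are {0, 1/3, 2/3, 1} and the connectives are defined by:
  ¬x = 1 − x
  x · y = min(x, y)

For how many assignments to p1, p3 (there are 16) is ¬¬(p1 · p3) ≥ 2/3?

p1 = 0, p3 = 0 ↦ 0  <
p1 = 0, p3 = 1/3 ↦ 0  <
p1 = 0, p3 = 2/3 ↦ 0  <
p1 = 0, p3 = 1 ↦ 0  <
p1 = 1/3, p3 = 0 ↦ 0  <
p1 = 1/3, p3 = 1/3 ↦ 1/3  <
p1 = 1/3, p3 = 2/3 ↦ 1/3  <
p1 = 1/3, p3 = 1 ↦ 1/3  <
p1 = 2/3, p3 = 0 ↦ 0  <
p1 = 2/3, p3 = 1/3 ↦ 1/3  <
p1 = 2/3, p3 = 2/3 ↦ 2/3  ≥
p1 = 2/3, p3 = 1 ↦ 2/3  ≥
p1 = 1, p3 = 0 ↦ 0  <
p1 = 1, p3 = 1/3 ↦ 1/3  <
p1 = 1, p3 = 2/3 ↦ 2/3  ≥
p1 = 1, p3 = 1 ↦ 1  ≥
So 4 of the 16 assignments meet the threshold.

4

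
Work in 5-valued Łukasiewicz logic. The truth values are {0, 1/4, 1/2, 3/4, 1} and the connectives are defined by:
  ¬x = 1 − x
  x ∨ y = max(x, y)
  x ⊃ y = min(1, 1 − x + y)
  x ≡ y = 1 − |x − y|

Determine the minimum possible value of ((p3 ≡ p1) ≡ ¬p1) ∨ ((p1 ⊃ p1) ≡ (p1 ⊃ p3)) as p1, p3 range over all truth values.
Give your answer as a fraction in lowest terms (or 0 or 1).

1/2

Take p1 = 1, p3 = 1/2:
p3 ≡ p1 = 1/2 ≡ 1 = 1/2
¬p1 = ¬1 = 0
(p3 ≡ p1) ≡ ¬p1 = 1/2 ≡ 0 = 1/2
p1 ⊃ p1 = 1 ⊃ 1 = 1
p1 ⊃ p3 = 1 ⊃ 1/2 = 1/2
(p1 ⊃ p1) ≡ (p1 ⊃ p3) = 1 ≡ 1/2 = 1/2
((p3 ≡ p1) ≡ ¬p1) ∨ ((p1 ⊃ p1) ≡ (p1 ⊃ p3)) = 1/2 ∨ 1/2 = 1/2
No assignment yields a value below 1/2, so this is the minimum.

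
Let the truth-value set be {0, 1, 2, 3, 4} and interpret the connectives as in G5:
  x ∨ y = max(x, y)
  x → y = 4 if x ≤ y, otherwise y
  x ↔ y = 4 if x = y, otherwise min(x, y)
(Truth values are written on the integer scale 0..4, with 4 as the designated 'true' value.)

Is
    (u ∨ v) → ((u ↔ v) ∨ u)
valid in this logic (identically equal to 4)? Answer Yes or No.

Counterexample: take u = 0, v = 1.
u ∨ v = 0 ∨ 1 = 1
u ↔ v = 0 ↔ 1 = 0
(u ↔ v) ∨ u = 0 ∨ 0 = 0
(u ∨ v) → ((u ↔ v) ∨ u) = 1 → 0 = 0
This gives 0 ≠ 4.

No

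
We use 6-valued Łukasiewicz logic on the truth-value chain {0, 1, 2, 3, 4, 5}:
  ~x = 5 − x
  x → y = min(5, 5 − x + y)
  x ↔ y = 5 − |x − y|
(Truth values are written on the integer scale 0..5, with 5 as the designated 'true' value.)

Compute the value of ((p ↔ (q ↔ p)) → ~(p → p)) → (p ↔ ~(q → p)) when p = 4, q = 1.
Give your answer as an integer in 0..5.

4

q ↔ p = 1 ↔ 4 = 2
p ↔ (q ↔ p) = 4 ↔ 2 = 3
p → p = 4 → 4 = 5
~(p → p) = ~5 = 0
(p ↔ (q ↔ p)) → ~(p → p) = 3 → 0 = 2
q → p = 1 → 4 = 5
~(q → p) = ~5 = 0
p ↔ ~(q → p) = 4 ↔ 0 = 1
((p ↔ (q ↔ p)) → ~(p → p)) → (p ↔ ~(q → p)) = 2 → 1 = 4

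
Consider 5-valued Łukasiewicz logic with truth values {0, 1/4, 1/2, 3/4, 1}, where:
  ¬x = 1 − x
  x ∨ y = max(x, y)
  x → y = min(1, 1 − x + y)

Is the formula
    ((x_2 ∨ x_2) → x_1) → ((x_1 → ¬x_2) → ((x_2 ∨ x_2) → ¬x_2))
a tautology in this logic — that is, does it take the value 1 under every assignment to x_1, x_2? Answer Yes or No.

At x_1 = 1/2, x_2 = 1/2, for instance:
x_2 ∨ x_2 = 1/2 ∨ 1/2 = 1/2
(x_2 ∨ x_2) → x_1 = 1/2 → 1/2 = 1
¬x_2 = ¬1/2 = 1/2
x_1 → ¬x_2 = 1/2 → 1/2 = 1
(x_2 ∨ x_2) → ¬x_2 = 1/2 → 1/2 = 1
(x_1 → ¬x_2) → ((x_2 ∨ x_2) → ¬x_2) = 1 → 1 = 1
((x_2 ∨ x_2) → x_1) → ((x_1 → ¬x_2) → ((x_2 ∨ x_2) → ¬x_2)) = 1 → 1 = 1
and checking the remaining 24 assignments likewise gives ≥ 1 in every case.

Yes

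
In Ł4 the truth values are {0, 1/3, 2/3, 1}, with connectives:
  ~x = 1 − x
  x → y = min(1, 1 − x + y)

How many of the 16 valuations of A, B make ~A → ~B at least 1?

A = 0, B = 0 ↦ 1  ≥
A = 0, B = 1/3 ↦ 2/3  <
A = 0, B = 2/3 ↦ 1/3  <
A = 0, B = 1 ↦ 0  <
A = 1/3, B = 0 ↦ 1  ≥
A = 1/3, B = 1/3 ↦ 1  ≥
A = 1/3, B = 2/3 ↦ 2/3  <
A = 1/3, B = 1 ↦ 1/3  <
A = 2/3, B = 0 ↦ 1  ≥
A = 2/3, B = 1/3 ↦ 1  ≥
A = 2/3, B = 2/3 ↦ 1  ≥
A = 2/3, B = 1 ↦ 2/3  <
A = 1, B = 0 ↦ 1  ≥
A = 1, B = 1/3 ↦ 1  ≥
A = 1, B = 2/3 ↦ 1  ≥
A = 1, B = 1 ↦ 1  ≥
So 10 of the 16 assignments meet the threshold.

10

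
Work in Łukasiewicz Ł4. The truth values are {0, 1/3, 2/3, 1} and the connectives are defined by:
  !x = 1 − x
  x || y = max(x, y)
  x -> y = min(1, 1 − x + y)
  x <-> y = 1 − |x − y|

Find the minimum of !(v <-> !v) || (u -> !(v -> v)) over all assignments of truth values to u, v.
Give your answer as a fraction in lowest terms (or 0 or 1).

1/3

Take u = 2/3, v = 1/3:
!v = !1/3 = 2/3
v <-> !v = 1/3 <-> 2/3 = 2/3
!(v <-> !v) = !2/3 = 1/3
v -> v = 1/3 -> 1/3 = 1
!(v -> v) = !1 = 0
u -> !(v -> v) = 2/3 -> 0 = 1/3
!(v <-> !v) || (u -> !(v -> v)) = 1/3 || 1/3 = 1/3
No assignment yields a value below 1/3, so this is the minimum.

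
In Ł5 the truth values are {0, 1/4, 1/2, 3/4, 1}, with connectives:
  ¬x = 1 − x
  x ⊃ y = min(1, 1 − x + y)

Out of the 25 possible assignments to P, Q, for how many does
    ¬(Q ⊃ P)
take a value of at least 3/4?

value 1: 1 assignment (counts)
value 3/4: 2 assignments (counts)
value 1/2: 3 assignments
value 1/4: 4 assignments
value 0: 15 assignments
So 3 of the 25 assignments meet the threshold.

3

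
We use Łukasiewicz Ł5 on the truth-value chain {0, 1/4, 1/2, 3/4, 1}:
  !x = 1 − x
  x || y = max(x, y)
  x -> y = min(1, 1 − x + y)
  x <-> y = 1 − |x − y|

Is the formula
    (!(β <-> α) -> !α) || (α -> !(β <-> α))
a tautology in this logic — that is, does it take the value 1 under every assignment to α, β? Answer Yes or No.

Counterexample: take α = 3/4, β = 1/4.
β <-> α = 1/4 <-> 3/4 = 1/2
!(β <-> α) = !1/2 = 1/2
!α = !3/4 = 1/4
!(β <-> α) -> !α = 1/2 -> 1/4 = 3/4
β <-> α = 1/4 <-> 3/4 = 1/2
!(β <-> α) = !1/2 = 1/2
α -> !(β <-> α) = 3/4 -> 1/2 = 3/4
(!(β <-> α) -> !α) || (α -> !(β <-> α)) = 3/4 || 3/4 = 3/4
This gives 3/4 ≠ 1.

No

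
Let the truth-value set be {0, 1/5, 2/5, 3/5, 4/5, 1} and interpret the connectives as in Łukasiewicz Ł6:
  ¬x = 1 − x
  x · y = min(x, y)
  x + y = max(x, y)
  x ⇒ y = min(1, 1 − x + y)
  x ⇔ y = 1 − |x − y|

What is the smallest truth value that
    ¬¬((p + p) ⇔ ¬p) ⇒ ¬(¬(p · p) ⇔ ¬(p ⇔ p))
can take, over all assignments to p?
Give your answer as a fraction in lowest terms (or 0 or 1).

Take p = 3/5:
p + p = 3/5 + 3/5 = 3/5
¬p = ¬3/5 = 2/5
(p + p) ⇔ ¬p = 3/5 ⇔ 2/5 = 4/5
¬((p + p) ⇔ ¬p) = ¬4/5 = 1/5
¬¬((p + p) ⇔ ¬p) = ¬1/5 = 4/5
p · p = 3/5 · 3/5 = 3/5
¬(p · p) = ¬3/5 = 2/5
p ⇔ p = 3/5 ⇔ 3/5 = 1
¬(p ⇔ p) = ¬1 = 0
¬(p · p) ⇔ ¬(p ⇔ p) = 2/5 ⇔ 0 = 3/5
¬(¬(p · p) ⇔ ¬(p ⇔ p)) = ¬3/5 = 2/5
¬¬((p + p) ⇔ ¬p) ⇒ ¬(¬(p · p) ⇔ ¬(p ⇔ p)) = 4/5 ⇒ 2/5 = 3/5
No assignment yields a value below 3/5, so this is the minimum.

3/5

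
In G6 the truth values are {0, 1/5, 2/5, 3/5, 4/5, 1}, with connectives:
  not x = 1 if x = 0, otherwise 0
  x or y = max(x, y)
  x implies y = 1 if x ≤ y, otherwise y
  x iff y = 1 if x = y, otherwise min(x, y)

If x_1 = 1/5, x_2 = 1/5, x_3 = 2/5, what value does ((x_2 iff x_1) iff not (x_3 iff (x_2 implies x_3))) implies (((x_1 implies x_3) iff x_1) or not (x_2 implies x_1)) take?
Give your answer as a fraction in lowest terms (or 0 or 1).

x_2 iff x_1 = 1/5 iff 1/5 = 1
x_2 implies x_3 = 1/5 implies 2/5 = 1
x_3 iff (x_2 implies x_3) = 2/5 iff 1 = 2/5
not (x_3 iff (x_2 implies x_3)) = not 2/5 = 0
(x_2 iff x_1) iff not (x_3 iff (x_2 implies x_3)) = 1 iff 0 = 0
x_1 implies x_3 = 1/5 implies 2/5 = 1
(x_1 implies x_3) iff x_1 = 1 iff 1/5 = 1/5
x_2 implies x_1 = 1/5 implies 1/5 = 1
not (x_2 implies x_1) = not 1 = 0
((x_1 implies x_3) iff x_1) or not (x_2 implies x_1) = 1/5 or 0 = 1/5
((x_2 iff x_1) iff not (x_3 iff (x_2 implies x_3))) implies (((x_1 implies x_3) iff x_1) or not (x_2 implies x_1)) = 0 implies 1/5 = 1

1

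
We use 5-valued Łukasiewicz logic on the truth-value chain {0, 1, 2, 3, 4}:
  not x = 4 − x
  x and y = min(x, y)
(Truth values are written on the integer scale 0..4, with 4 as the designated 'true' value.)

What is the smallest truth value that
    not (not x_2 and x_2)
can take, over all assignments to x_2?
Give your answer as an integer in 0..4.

2

Take x_2 = 2:
not x_2 = not 2 = 2
not x_2 and x_2 = 2 and 2 = 2
not (not x_2 and x_2) = not 2 = 2
No assignment yields a value below 2, so this is the minimum.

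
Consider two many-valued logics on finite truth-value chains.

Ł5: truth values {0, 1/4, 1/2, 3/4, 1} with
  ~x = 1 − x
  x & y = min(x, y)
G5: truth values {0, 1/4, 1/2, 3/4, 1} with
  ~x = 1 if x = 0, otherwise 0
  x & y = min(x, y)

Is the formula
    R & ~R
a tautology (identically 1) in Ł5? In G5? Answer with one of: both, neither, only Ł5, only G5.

In Ł5: at R = 0 the value is 0 — not a tautology.
In G5: at R = 0 the value is 0 — not a tautology.

neither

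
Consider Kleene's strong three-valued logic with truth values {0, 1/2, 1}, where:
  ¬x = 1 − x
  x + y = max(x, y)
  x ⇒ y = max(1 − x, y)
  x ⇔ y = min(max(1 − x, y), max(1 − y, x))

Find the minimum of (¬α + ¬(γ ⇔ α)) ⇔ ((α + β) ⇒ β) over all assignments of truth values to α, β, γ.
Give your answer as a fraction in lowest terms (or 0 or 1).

0

Take α = 1, β = 0, γ = 0:
¬α = ¬1 = 0
γ ⇔ α = 0 ⇔ 1 = 0
¬(γ ⇔ α) = ¬0 = 1
¬α + ¬(γ ⇔ α) = 0 + 1 = 1
α + β = 1 + 0 = 1
(α + β) ⇒ β = 1 ⇒ 0 = 0
(¬α + ¬(γ ⇔ α)) ⇔ ((α + β) ⇒ β) = 1 ⇔ 0 = 0
No assignment yields a value below 0, so this is the minimum.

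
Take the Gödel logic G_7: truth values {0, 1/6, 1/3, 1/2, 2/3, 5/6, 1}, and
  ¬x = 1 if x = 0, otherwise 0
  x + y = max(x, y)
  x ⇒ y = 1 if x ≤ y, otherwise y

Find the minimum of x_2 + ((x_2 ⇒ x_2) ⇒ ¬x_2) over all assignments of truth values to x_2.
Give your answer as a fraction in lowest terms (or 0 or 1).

Take x_2 = 1/6:
x_2 ⇒ x_2 = 1/6 ⇒ 1/6 = 1
¬x_2 = ¬1/6 = 0
(x_2 ⇒ x_2) ⇒ ¬x_2 = 1 ⇒ 0 = 0
x_2 + ((x_2 ⇒ x_2) ⇒ ¬x_2) = 1/6 + 0 = 1/6
No assignment yields a value below 1/6, so this is the minimum.

1/6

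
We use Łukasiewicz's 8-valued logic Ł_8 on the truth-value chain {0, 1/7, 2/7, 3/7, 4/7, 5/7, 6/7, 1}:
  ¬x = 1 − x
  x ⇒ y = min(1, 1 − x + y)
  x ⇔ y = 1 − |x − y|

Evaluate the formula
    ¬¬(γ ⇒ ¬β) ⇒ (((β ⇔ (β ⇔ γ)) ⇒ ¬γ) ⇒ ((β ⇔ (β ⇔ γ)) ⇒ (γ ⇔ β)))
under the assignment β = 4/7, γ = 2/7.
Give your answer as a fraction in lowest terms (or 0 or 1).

¬β = ¬4/7 = 3/7
γ ⇒ ¬β = 2/7 ⇒ 3/7 = 1
¬(γ ⇒ ¬β) = ¬1 = 0
¬¬(γ ⇒ ¬β) = ¬0 = 1
β ⇔ γ = 4/7 ⇔ 2/7 = 5/7
β ⇔ (β ⇔ γ) = 4/7 ⇔ 5/7 = 6/7
¬γ = ¬2/7 = 5/7
(β ⇔ (β ⇔ γ)) ⇒ ¬γ = 6/7 ⇒ 5/7 = 6/7
β ⇔ γ = 4/7 ⇔ 2/7 = 5/7
β ⇔ (β ⇔ γ) = 4/7 ⇔ 5/7 = 6/7
γ ⇔ β = 2/7 ⇔ 4/7 = 5/7
(β ⇔ (β ⇔ γ)) ⇒ (γ ⇔ β) = 6/7 ⇒ 5/7 = 6/7
((β ⇔ (β ⇔ γ)) ⇒ ¬γ) ⇒ ((β ⇔ (β ⇔ γ)) ⇒ (γ ⇔ β)) = 6/7 ⇒ 6/7 = 1
¬¬(γ ⇒ ¬β) ⇒ (((β ⇔ (β ⇔ γ)) ⇒ ¬γ) ⇒ ((β ⇔ (β ⇔ γ)) ⇒ (γ ⇔ β))) = 1 ⇒ 1 = 1

1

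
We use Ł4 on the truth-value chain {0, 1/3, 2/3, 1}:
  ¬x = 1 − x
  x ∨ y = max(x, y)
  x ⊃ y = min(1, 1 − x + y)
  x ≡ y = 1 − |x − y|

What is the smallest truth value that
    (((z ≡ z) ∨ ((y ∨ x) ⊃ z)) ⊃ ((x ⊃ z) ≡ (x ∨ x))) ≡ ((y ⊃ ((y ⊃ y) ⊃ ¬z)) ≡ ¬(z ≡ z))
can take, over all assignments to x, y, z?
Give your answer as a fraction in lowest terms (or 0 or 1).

0

Take x = 0, y = 1, z = 1:
z ≡ z = 1 ≡ 1 = 1
y ∨ x = 1 ∨ 0 = 1
(y ∨ x) ⊃ z = 1 ⊃ 1 = 1
(z ≡ z) ∨ ((y ∨ x) ⊃ z) = 1 ∨ 1 = 1
x ⊃ z = 0 ⊃ 1 = 1
x ∨ x = 0 ∨ 0 = 0
(x ⊃ z) ≡ (x ∨ x) = 1 ≡ 0 = 0
((z ≡ z) ∨ ((y ∨ x) ⊃ z)) ⊃ ((x ⊃ z) ≡ (x ∨ x)) = 1 ⊃ 0 = 0
y ⊃ y = 1 ⊃ 1 = 1
¬z = ¬1 = 0
(y ⊃ y) ⊃ ¬z = 1 ⊃ 0 = 0
y ⊃ ((y ⊃ y) ⊃ ¬z) = 1 ⊃ 0 = 0
z ≡ z = 1 ≡ 1 = 1
¬(z ≡ z) = ¬1 = 0
(y ⊃ ((y ⊃ y) ⊃ ¬z)) ≡ ¬(z ≡ z) = 0 ≡ 0 = 1
(((z ≡ z) ∨ ((y ∨ x) ⊃ z)) ⊃ ((x ⊃ z) ≡ (x ∨ x))) ≡ ((y ⊃ ((y ⊃ y) ⊃ ¬z)) ≡ ¬(z ≡ z)) = 0 ≡ 1 = 0
No assignment yields a value below 0, so this is the minimum.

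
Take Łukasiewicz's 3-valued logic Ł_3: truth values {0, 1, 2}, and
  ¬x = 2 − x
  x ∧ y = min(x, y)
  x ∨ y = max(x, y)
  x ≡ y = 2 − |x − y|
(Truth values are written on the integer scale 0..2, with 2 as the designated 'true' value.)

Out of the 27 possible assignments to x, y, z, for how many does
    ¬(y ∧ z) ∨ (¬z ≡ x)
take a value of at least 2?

value 2: 19 assignments (counts)
value 1: 7 assignments
value 0: 1 assignment
So 19 of the 27 assignments meet the threshold.

19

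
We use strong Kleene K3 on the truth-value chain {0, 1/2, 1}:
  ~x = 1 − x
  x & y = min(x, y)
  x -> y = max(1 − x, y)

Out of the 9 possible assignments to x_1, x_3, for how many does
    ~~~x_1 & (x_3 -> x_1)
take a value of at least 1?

x_1 = 0, x_3 = 0 ↦ 1  ≥
x_1 = 0, x_3 = 1/2 ↦ 1/2  <
x_1 = 0, x_3 = 1 ↦ 0  <
x_1 = 1/2, x_3 = 0 ↦ 1/2  <
x_1 = 1/2, x_3 = 1/2 ↦ 1/2  <
x_1 = 1/2, x_3 = 1 ↦ 1/2  <
x_1 = 1, x_3 = 0 ↦ 0  <
x_1 = 1, x_3 = 1/2 ↦ 0  <
x_1 = 1, x_3 = 1 ↦ 0  <
So 1 of the 9 assignments meets the threshold.

1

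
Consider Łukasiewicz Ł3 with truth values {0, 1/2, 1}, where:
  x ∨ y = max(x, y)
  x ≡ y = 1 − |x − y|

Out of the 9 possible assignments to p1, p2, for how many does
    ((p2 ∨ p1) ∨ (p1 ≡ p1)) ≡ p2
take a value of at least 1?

3

p1 = 0, p2 = 0 ↦ 0  <
p1 = 0, p2 = 1/2 ↦ 1/2  <
p1 = 0, p2 = 1 ↦ 1  ≥
p1 = 1/2, p2 = 0 ↦ 0  <
p1 = 1/2, p2 = 1/2 ↦ 1/2  <
p1 = 1/2, p2 = 1 ↦ 1  ≥
p1 = 1, p2 = 0 ↦ 0  <
p1 = 1, p2 = 1/2 ↦ 1/2  <
p1 = 1, p2 = 1 ↦ 1  ≥
So 3 of the 9 assignments meet the threshold.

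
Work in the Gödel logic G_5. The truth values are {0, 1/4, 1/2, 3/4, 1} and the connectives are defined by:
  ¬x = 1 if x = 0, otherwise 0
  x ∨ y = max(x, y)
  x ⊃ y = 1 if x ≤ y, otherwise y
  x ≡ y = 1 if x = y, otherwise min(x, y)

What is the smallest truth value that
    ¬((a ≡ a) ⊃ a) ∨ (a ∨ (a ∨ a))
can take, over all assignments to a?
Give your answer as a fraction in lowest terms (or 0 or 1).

Take a = 1/4:
a ≡ a = 1/4 ≡ 1/4 = 1
(a ≡ a) ⊃ a = 1 ⊃ 1/4 = 1/4
¬((a ≡ a) ⊃ a) = ¬1/4 = 0
a ∨ a = 1/4 ∨ 1/4 = 1/4
a ∨ (a ∨ a) = 1/4 ∨ 1/4 = 1/4
¬((a ≡ a) ⊃ a) ∨ (a ∨ (a ∨ a)) = 0 ∨ 1/4 = 1/4
No assignment yields a value below 1/4, so this is the minimum.

1/4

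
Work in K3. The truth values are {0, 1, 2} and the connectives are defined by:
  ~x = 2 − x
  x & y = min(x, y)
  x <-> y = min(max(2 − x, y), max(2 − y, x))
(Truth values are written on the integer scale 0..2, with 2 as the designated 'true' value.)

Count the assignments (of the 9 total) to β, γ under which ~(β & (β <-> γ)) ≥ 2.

β = 0, γ = 0 ↦ 2  ≥
β = 0, γ = 1 ↦ 2  ≥
β = 0, γ = 2 ↦ 2  ≥
β = 1, γ = 0 ↦ 1  <
β = 1, γ = 1 ↦ 1  <
β = 1, γ = 2 ↦ 1  <
β = 2, γ = 0 ↦ 2  ≥
β = 2, γ = 1 ↦ 1  <
β = 2, γ = 2 ↦ 0  <
So 4 of the 9 assignments meet the threshold.

4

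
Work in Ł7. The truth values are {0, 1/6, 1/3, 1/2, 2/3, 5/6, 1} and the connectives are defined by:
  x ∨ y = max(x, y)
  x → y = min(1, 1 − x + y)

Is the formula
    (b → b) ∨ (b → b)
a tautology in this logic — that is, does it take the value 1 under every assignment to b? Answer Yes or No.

b = 0 ↦ 1
b = 1/6 ↦ 1
b = 1/3 ↦ 1
b = 1/2 ↦ 1
b = 2/3 ↦ 1
b = 5/6 ↦ 1
b = 1 ↦ 1
Every assignment gives a value ≥ 1.

Yes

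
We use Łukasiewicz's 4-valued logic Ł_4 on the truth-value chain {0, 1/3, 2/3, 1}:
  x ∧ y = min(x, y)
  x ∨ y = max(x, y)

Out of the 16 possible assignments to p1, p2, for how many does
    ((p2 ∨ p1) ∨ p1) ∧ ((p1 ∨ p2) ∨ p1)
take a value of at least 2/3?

12

p1 = 0, p2 = 0 ↦ 0  <
p1 = 0, p2 = 1/3 ↦ 1/3  <
p1 = 0, p2 = 2/3 ↦ 2/3  ≥
p1 = 0, p2 = 1 ↦ 1  ≥
p1 = 1/3, p2 = 0 ↦ 1/3  <
p1 = 1/3, p2 = 1/3 ↦ 1/3  <
p1 = 1/3, p2 = 2/3 ↦ 2/3  ≥
p1 = 1/3, p2 = 1 ↦ 1  ≥
p1 = 2/3, p2 = 0 ↦ 2/3  ≥
p1 = 2/3, p2 = 1/3 ↦ 2/3  ≥
p1 = 2/3, p2 = 2/3 ↦ 2/3  ≥
p1 = 2/3, p2 = 1 ↦ 1  ≥
p1 = 1, p2 = 0 ↦ 1  ≥
p1 = 1, p2 = 1/3 ↦ 1  ≥
p1 = 1, p2 = 2/3 ↦ 1  ≥
p1 = 1, p2 = 1 ↦ 1  ≥
So 12 of the 16 assignments meet the threshold.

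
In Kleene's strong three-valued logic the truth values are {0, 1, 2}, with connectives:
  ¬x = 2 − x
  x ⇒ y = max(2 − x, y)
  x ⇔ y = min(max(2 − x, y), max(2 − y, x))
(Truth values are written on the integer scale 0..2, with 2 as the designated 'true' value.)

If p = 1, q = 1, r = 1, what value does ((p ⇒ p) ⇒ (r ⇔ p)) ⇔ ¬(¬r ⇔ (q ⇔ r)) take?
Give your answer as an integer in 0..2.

p ⇒ p = 1 ⇒ 1 = 1
r ⇔ p = 1 ⇔ 1 = 1
(p ⇒ p) ⇒ (r ⇔ p) = 1 ⇒ 1 = 1
¬r = ¬1 = 1
q ⇔ r = 1 ⇔ 1 = 1
¬r ⇔ (q ⇔ r) = 1 ⇔ 1 = 1
¬(¬r ⇔ (q ⇔ r)) = ¬1 = 1
((p ⇒ p) ⇒ (r ⇔ p)) ⇔ ¬(¬r ⇔ (q ⇔ r)) = 1 ⇔ 1 = 1

1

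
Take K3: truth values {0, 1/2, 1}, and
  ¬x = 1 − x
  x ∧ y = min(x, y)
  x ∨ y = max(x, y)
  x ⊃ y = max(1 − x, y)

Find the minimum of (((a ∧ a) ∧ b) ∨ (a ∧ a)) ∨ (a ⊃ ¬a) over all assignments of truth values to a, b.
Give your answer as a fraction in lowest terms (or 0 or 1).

1/2

Take a = 1/2, b = 0:
a ∧ a = 1/2 ∧ 1/2 = 1/2
(a ∧ a) ∧ b = 1/2 ∧ 0 = 0
a ∧ a = 1/2 ∧ 1/2 = 1/2
((a ∧ a) ∧ b) ∨ (a ∧ a) = 0 ∨ 1/2 = 1/2
¬a = ¬1/2 = 1/2
a ⊃ ¬a = 1/2 ⊃ 1/2 = 1/2
(((a ∧ a) ∧ b) ∨ (a ∧ a)) ∨ (a ⊃ ¬a) = 1/2 ∨ 1/2 = 1/2
No assignment yields a value below 1/2, so this is the minimum.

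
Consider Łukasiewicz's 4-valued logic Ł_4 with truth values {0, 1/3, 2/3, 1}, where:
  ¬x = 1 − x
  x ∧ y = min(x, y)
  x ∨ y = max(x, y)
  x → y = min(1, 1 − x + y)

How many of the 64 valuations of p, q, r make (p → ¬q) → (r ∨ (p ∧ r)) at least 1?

value 1: 26 assignments (counts)
value 2/3: 15 assignments
value 1/3: 13 assignments
value 0: 10 assignments
So 26 of the 64 assignments meet the threshold.

26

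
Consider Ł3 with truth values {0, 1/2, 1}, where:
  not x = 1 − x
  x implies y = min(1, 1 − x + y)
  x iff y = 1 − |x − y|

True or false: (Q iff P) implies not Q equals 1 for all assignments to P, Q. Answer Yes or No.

No

Counterexample: take P = 1/2, Q = 1/2.
Q iff P = 1/2 iff 1/2 = 1
not Q = not 1/2 = 1/2
(Q iff P) implies not Q = 1 implies 1/2 = 1/2
This gives 1/2 ≠ 1.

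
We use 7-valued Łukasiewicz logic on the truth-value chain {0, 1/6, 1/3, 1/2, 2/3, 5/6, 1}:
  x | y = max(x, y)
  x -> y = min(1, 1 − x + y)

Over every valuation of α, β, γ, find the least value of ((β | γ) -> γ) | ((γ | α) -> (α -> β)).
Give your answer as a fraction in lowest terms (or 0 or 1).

Take α = 1, β = 1/2, γ = 0:
β | γ = 1/2 | 0 = 1/2
(β | γ) -> γ = 1/2 -> 0 = 1/2
γ | α = 0 | 1 = 1
α -> β = 1 -> 1/2 = 1/2
(γ | α) -> (α -> β) = 1 -> 1/2 = 1/2
((β | γ) -> γ) | ((γ | α) -> (α -> β)) = 1/2 | 1/2 = 1/2
No assignment yields a value below 1/2, so this is the minimum.

1/2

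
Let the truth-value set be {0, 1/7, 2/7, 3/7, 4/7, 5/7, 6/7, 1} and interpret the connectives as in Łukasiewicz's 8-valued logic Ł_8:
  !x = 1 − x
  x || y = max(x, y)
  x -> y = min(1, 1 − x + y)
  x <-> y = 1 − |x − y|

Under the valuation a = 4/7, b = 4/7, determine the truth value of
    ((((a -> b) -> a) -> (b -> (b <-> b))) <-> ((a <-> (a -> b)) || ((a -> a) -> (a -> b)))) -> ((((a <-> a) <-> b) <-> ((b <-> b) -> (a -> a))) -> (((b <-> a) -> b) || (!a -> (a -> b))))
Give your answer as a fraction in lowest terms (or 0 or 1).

1

a -> b = 4/7 -> 4/7 = 1
(a -> b) -> a = 1 -> 4/7 = 4/7
b <-> b = 4/7 <-> 4/7 = 1
b -> (b <-> b) = 4/7 -> 1 = 1
((a -> b) -> a) -> (b -> (b <-> b)) = 4/7 -> 1 = 1
a -> b = 4/7 -> 4/7 = 1
a <-> (a -> b) = 4/7 <-> 1 = 4/7
a -> a = 4/7 -> 4/7 = 1
a -> b = 4/7 -> 4/7 = 1
(a -> a) -> (a -> b) = 1 -> 1 = 1
(a <-> (a -> b)) || ((a -> a) -> (a -> b)) = 4/7 || 1 = 1
(((a -> b) -> a) -> (b -> (b <-> b))) <-> ((a <-> (a -> b)) || ((a -> a) -> (a -> b))) = 1 <-> 1 = 1
a <-> a = 4/7 <-> 4/7 = 1
(a <-> a) <-> b = 1 <-> 4/7 = 4/7
b <-> b = 4/7 <-> 4/7 = 1
a -> a = 4/7 -> 4/7 = 1
(b <-> b) -> (a -> a) = 1 -> 1 = 1
((a <-> a) <-> b) <-> ((b <-> b) -> (a -> a)) = 4/7 <-> 1 = 4/7
b <-> a = 4/7 <-> 4/7 = 1
(b <-> a) -> b = 1 -> 4/7 = 4/7
!a = !4/7 = 3/7
a -> b = 4/7 -> 4/7 = 1
!a -> (a -> b) = 3/7 -> 1 = 1
((b <-> a) -> b) || (!a -> (a -> b)) = 4/7 || 1 = 1
(((a <-> a) <-> b) <-> ((b <-> b) -> (a -> a))) -> (((b <-> a) -> b) || (!a -> (a -> b))) = 4/7 -> 1 = 1
((((a -> b) -> a) -> (b -> (b <-> b))) <-> ((a <-> (a -> b)) || ((a -> a) -> (a -> b)))) -> ((((a <-> a) <-> b) <-> ((b <-> b) -> (a -> a))) -> (((b <-> a) -> b) || (!a -> (a -> b)))) = 1 -> 1 = 1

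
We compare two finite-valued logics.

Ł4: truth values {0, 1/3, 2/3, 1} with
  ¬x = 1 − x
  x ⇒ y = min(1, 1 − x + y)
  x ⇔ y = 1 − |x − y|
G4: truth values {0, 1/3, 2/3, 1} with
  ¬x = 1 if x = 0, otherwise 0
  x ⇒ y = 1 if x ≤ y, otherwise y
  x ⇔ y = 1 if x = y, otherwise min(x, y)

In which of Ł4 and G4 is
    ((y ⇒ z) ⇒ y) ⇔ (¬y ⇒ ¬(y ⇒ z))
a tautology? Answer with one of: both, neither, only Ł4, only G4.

In Ł4: every assignment gives 1 — tautology.
In G4: at y = 1/3, z = 1/3 the value is 1/3 — not a tautology.

only Ł4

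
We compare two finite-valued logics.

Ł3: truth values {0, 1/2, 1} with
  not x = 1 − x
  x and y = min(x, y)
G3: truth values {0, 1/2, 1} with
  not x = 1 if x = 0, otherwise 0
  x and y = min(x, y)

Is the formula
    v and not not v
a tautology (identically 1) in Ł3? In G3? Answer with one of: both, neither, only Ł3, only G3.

neither

In Ł3: at v = 0 the value is 0 — not a tautology.
In G3: at v = 0 the value is 0 — not a tautology.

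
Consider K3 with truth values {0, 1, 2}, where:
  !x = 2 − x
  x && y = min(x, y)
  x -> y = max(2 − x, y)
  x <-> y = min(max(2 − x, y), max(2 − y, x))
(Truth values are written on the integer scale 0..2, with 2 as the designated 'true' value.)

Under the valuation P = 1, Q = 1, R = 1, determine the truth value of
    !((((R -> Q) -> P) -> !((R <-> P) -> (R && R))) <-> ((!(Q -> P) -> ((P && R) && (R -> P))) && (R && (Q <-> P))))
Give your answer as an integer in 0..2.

1

R -> Q = 1 -> 1 = 1
(R -> Q) -> P = 1 -> 1 = 1
R <-> P = 1 <-> 1 = 1
R && R = 1 && 1 = 1
(R <-> P) -> (R && R) = 1 -> 1 = 1
!((R <-> P) -> (R && R)) = !1 = 1
((R -> Q) -> P) -> !((R <-> P) -> (R && R)) = 1 -> 1 = 1
Q -> P = 1 -> 1 = 1
!(Q -> P) = !1 = 1
P && R = 1 && 1 = 1
R -> P = 1 -> 1 = 1
(P && R) && (R -> P) = 1 && 1 = 1
!(Q -> P) -> ((P && R) && (R -> P)) = 1 -> 1 = 1
Q <-> P = 1 <-> 1 = 1
R && (Q <-> P) = 1 && 1 = 1
(!(Q -> P) -> ((P && R) && (R -> P))) && (R && (Q <-> P)) = 1 && 1 = 1
(((R -> Q) -> P) -> !((R <-> P) -> (R && R))) <-> ((!(Q -> P) -> ((P && R) && (R -> P))) && (R && (Q <-> P))) = 1 <-> 1 = 1
!((((R -> Q) -> P) -> !((R <-> P) -> (R && R))) <-> ((!(Q -> P) -> ((P && R) && (R -> P))) && (R && (Q <-> P)))) = !1 = 1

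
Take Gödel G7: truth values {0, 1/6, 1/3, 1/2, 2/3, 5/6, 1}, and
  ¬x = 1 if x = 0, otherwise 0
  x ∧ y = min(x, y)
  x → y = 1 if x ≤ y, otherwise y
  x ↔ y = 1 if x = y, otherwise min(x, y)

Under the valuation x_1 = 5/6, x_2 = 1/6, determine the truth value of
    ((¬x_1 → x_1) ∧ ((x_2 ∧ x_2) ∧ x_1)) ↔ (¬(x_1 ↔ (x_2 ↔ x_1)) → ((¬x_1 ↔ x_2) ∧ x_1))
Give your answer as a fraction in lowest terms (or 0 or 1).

1/6

¬x_1 = ¬5/6 = 0
¬x_1 → x_1 = 0 → 5/6 = 1
x_2 ∧ x_2 = 1/6 ∧ 1/6 = 1/6
(x_2 ∧ x_2) ∧ x_1 = 1/6 ∧ 5/6 = 1/6
(¬x_1 → x_1) ∧ ((x_2 ∧ x_2) ∧ x_1) = 1 ∧ 1/6 = 1/6
x_2 ↔ x_1 = 1/6 ↔ 5/6 = 1/6
x_1 ↔ (x_2 ↔ x_1) = 5/6 ↔ 1/6 = 1/6
¬(x_1 ↔ (x_2 ↔ x_1)) = ¬1/6 = 0
¬x_1 = ¬5/6 = 0
¬x_1 ↔ x_2 = 0 ↔ 1/6 = 0
(¬x_1 ↔ x_2) ∧ x_1 = 0 ∧ 5/6 = 0
¬(x_1 ↔ (x_2 ↔ x_1)) → ((¬x_1 ↔ x_2) ∧ x_1) = 0 → 0 = 1
((¬x_1 → x_1) ∧ ((x_2 ∧ x_2) ∧ x_1)) ↔ (¬(x_1 ↔ (x_2 ↔ x_1)) → ((¬x_1 ↔ x_2) ∧ x_1)) = 1/6 ↔ 1 = 1/6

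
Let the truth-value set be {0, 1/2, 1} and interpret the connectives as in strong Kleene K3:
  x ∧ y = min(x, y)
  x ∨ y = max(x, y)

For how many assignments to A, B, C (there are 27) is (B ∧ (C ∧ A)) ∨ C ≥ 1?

value 1: 9 assignments (counts)
value 1/2: 9 assignments
value 0: 9 assignments
So 9 of the 27 assignments meet the threshold.

9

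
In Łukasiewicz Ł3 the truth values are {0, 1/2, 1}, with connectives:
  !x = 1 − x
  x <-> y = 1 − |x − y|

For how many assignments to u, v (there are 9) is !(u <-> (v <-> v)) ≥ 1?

3

u = 0, v = 0 ↦ 1  ≥
u = 0, v = 1/2 ↦ 1  ≥
u = 0, v = 1 ↦ 1  ≥
u = 1/2, v = 0 ↦ 1/2  <
u = 1/2, v = 1/2 ↦ 1/2  <
u = 1/2, v = 1 ↦ 1/2  <
u = 1, v = 0 ↦ 0  <
u = 1, v = 1/2 ↦ 0  <
u = 1, v = 1 ↦ 0  <
So 3 of the 9 assignments meet the threshold.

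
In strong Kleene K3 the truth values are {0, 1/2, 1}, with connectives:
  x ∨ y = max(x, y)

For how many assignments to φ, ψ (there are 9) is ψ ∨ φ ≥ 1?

φ = 0, ψ = 0 ↦ 0  <
φ = 0, ψ = 1/2 ↦ 1/2  <
φ = 0, ψ = 1 ↦ 1  ≥
φ = 1/2, ψ = 0 ↦ 1/2  <
φ = 1/2, ψ = 1/2 ↦ 1/2  <
φ = 1/2, ψ = 1 ↦ 1  ≥
φ = 1, ψ = 0 ↦ 1  ≥
φ = 1, ψ = 1/2 ↦ 1  ≥
φ = 1, ψ = 1 ↦ 1  ≥
So 5 of the 9 assignments meet the threshold.

5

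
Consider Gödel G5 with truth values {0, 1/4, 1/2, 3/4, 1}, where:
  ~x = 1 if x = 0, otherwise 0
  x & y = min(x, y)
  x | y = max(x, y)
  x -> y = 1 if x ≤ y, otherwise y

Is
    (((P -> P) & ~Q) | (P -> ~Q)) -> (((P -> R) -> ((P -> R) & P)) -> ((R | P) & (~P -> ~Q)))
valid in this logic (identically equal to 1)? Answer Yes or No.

No

Counterexample: take P = 1/4, Q = 0, R = 0.
P -> P = 1/4 -> 1/4 = 1
~Q = ~0 = 1
(P -> P) & ~Q = 1 & 1 = 1
~Q = ~0 = 1
P -> ~Q = 1/4 -> 1 = 1
((P -> P) & ~Q) | (P -> ~Q) = 1 | 1 = 1
P -> R = 1/4 -> 0 = 0
P -> R = 1/4 -> 0 = 0
(P -> R) & P = 0 & 1/4 = 0
(P -> R) -> ((P -> R) & P) = 0 -> 0 = 1
R | P = 0 | 1/4 = 1/4
~P = ~1/4 = 0
~Q = ~0 = 1
~P -> ~Q = 0 -> 1 = 1
(R | P) & (~P -> ~Q) = 1/4 & 1 = 1/4
((P -> R) -> ((P -> R) & P)) -> ((R | P) & (~P -> ~Q)) = 1 -> 1/4 = 1/4
(((P -> P) & ~Q) | (P -> ~Q)) -> (((P -> R) -> ((P -> R) & P)) -> ((R | P) & (~P -> ~Q))) = 1 -> 1/4 = 1/4
This gives 1/4 ≠ 1.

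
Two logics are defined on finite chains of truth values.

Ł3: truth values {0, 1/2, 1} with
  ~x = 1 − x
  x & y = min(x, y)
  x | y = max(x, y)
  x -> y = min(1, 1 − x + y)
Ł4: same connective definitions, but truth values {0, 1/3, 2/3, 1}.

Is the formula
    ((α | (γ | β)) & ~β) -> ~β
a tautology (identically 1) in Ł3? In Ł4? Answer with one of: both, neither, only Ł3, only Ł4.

In Ł3: every assignment gives 1 — tautology.
In Ł4: every assignment gives 1 — tautology.

both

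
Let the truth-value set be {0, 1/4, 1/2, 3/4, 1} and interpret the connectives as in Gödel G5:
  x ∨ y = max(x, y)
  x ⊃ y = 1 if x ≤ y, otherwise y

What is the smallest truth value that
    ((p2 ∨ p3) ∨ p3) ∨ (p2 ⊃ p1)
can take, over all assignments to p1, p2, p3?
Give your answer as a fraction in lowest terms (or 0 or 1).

1/4

Take p1 = 0, p2 = 1/4, p3 = 0:
p2 ∨ p3 = 1/4 ∨ 0 = 1/4
(p2 ∨ p3) ∨ p3 = 1/4 ∨ 0 = 1/4
p2 ⊃ p1 = 1/4 ⊃ 0 = 0
((p2 ∨ p3) ∨ p3) ∨ (p2 ⊃ p1) = 1/4 ∨ 0 = 1/4
No assignment yields a value below 1/4, so this is the minimum.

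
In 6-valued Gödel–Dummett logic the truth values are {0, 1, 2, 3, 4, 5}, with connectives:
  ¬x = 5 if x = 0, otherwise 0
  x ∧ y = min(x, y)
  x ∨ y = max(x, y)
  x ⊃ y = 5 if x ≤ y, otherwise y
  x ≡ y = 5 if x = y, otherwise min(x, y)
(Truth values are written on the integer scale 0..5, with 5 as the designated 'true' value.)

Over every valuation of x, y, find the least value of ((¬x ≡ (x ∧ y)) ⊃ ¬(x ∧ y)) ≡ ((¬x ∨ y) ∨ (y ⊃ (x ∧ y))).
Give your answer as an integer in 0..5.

Take x = 1, y = 2:
¬x = ¬1 = 0
x ∧ y = 1 ∧ 2 = 1
¬x ≡ (x ∧ y) = 0 ≡ 1 = 0
x ∧ y = 1 ∧ 2 = 1
¬(x ∧ y) = ¬1 = 0
(¬x ≡ (x ∧ y)) ⊃ ¬(x ∧ y) = 0 ⊃ 0 = 5
¬x = ¬1 = 0
¬x ∨ y = 0 ∨ 2 = 2
x ∧ y = 1 ∧ 2 = 1
y ⊃ (x ∧ y) = 2 ⊃ 1 = 1
(¬x ∨ y) ∨ (y ⊃ (x ∧ y)) = 2 ∨ 1 = 2
((¬x ≡ (x ∧ y)) ⊃ ¬(x ∧ y)) ≡ ((¬x ∨ y) ∨ (y ⊃ (x ∧ y))) = 5 ≡ 2 = 2
No assignment yields a value below 2, so this is the minimum.

2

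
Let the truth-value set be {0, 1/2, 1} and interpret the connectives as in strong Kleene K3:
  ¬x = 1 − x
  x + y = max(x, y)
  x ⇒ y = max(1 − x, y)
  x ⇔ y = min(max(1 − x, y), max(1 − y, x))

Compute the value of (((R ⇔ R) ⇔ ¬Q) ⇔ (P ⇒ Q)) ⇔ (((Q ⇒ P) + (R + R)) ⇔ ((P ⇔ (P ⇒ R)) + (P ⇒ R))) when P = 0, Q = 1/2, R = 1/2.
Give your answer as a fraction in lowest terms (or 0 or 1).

R ⇔ R = 1/2 ⇔ 1/2 = 1/2
¬Q = ¬1/2 = 1/2
(R ⇔ R) ⇔ ¬Q = 1/2 ⇔ 1/2 = 1/2
P ⇒ Q = 0 ⇒ 1/2 = 1
((R ⇔ R) ⇔ ¬Q) ⇔ (P ⇒ Q) = 1/2 ⇔ 1 = 1/2
Q ⇒ P = 1/2 ⇒ 0 = 1/2
R + R = 1/2 + 1/2 = 1/2
(Q ⇒ P) + (R + R) = 1/2 + 1/2 = 1/2
P ⇒ R = 0 ⇒ 1/2 = 1
P ⇔ (P ⇒ R) = 0 ⇔ 1 = 0
P ⇒ R = 0 ⇒ 1/2 = 1
(P ⇔ (P ⇒ R)) + (P ⇒ R) = 0 + 1 = 1
((Q ⇒ P) + (R + R)) ⇔ ((P ⇔ (P ⇒ R)) + (P ⇒ R)) = 1/2 ⇔ 1 = 1/2
(((R ⇔ R) ⇔ ¬Q) ⇔ (P ⇒ Q)) ⇔ (((Q ⇒ P) + (R + R)) ⇔ ((P ⇔ (P ⇒ R)) + (P ⇒ R))) = 1/2 ⇔ 1/2 = 1/2

1/2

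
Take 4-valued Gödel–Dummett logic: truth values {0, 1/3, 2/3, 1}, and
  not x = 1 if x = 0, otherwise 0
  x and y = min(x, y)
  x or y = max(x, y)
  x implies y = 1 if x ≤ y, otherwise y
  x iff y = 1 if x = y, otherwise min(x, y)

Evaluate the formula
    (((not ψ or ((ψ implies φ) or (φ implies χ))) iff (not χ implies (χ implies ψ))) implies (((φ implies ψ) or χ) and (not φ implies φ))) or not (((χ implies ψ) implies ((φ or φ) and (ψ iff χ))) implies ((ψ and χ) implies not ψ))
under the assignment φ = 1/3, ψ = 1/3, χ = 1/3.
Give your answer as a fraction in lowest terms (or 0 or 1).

not ψ = not 1/3 = 0
ψ implies φ = 1/3 implies 1/3 = 1
φ implies χ = 1/3 implies 1/3 = 1
(ψ implies φ) or (φ implies χ) = 1 or 1 = 1
not ψ or ((ψ implies φ) or (φ implies χ)) = 0 or 1 = 1
not χ = not 1/3 = 0
χ implies ψ = 1/3 implies 1/3 = 1
not χ implies (χ implies ψ) = 0 implies 1 = 1
(not ψ or ((ψ implies φ) or (φ implies χ))) iff (not χ implies (χ implies ψ)) = 1 iff 1 = 1
φ implies ψ = 1/3 implies 1/3 = 1
(φ implies ψ) or χ = 1 or 1/3 = 1
not φ = not 1/3 = 0
not φ implies φ = 0 implies 1/3 = 1
((φ implies ψ) or χ) and (not φ implies φ) = 1 and 1 = 1
((not ψ or ((ψ implies φ) or (φ implies χ))) iff (not χ implies (χ implies ψ))) implies (((φ implies ψ) or χ) and (not φ implies φ)) = 1 implies 1 = 1
χ implies ψ = 1/3 implies 1/3 = 1
φ or φ = 1/3 or 1/3 = 1/3
ψ iff χ = 1/3 iff 1/3 = 1
(φ or φ) and (ψ iff χ) = 1/3 and 1 = 1/3
(χ implies ψ) implies ((φ or φ) and (ψ iff χ)) = 1 implies 1/3 = 1/3
ψ and χ = 1/3 and 1/3 = 1/3
not ψ = not 1/3 = 0
(ψ and χ) implies not ψ = 1/3 implies 0 = 0
((χ implies ψ) implies ((φ or φ) and (ψ iff χ))) implies ((ψ and χ) implies not ψ) = 1/3 implies 0 = 0
not (((χ implies ψ) implies ((φ or φ) and (ψ iff χ))) implies ((ψ and χ) implies not ψ)) = not 0 = 1
(((not ψ or ((ψ implies φ) or (φ implies χ))) iff (not χ implies (χ implies ψ))) implies (((φ implies ψ) or χ) and (not φ implies φ))) or not (((χ implies ψ) implies ((φ or φ) and (ψ iff χ))) implies ((ψ and χ) implies not ψ)) = 1 or 1 = 1

1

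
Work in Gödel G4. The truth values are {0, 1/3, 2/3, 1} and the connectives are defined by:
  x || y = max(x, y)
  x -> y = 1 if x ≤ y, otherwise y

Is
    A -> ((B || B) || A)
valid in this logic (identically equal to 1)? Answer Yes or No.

A = 0, B = 0 ↦ 1
A = 0, B = 1/3 ↦ 1
A = 0, B = 2/3 ↦ 1
A = 0, B = 1 ↦ 1
A = 1/3, B = 0 ↦ 1
A = 1/3, B = 1/3 ↦ 1
A = 1/3, B = 2/3 ↦ 1
A = 1/3, B = 1 ↦ 1
A = 2/3, B = 0 ↦ 1
A = 2/3, B = 1/3 ↦ 1
A = 2/3, B = 2/3 ↦ 1
A = 2/3, B = 1 ↦ 1
A = 1, B = 0 ↦ 1
A = 1, B = 1/3 ↦ 1
A = 1, B = 2/3 ↦ 1
A = 1, B = 1 ↦ 1
Every assignment gives a value ≥ 1.

Yes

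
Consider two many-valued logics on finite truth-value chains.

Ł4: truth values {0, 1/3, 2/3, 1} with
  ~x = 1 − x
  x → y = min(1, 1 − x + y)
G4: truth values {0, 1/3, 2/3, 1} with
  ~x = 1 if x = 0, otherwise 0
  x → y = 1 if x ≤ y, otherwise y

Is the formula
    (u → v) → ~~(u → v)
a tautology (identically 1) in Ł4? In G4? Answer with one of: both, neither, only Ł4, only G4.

both

In Ł4: every assignment gives 1 — tautology.
In G4: every assignment gives 1 — tautology.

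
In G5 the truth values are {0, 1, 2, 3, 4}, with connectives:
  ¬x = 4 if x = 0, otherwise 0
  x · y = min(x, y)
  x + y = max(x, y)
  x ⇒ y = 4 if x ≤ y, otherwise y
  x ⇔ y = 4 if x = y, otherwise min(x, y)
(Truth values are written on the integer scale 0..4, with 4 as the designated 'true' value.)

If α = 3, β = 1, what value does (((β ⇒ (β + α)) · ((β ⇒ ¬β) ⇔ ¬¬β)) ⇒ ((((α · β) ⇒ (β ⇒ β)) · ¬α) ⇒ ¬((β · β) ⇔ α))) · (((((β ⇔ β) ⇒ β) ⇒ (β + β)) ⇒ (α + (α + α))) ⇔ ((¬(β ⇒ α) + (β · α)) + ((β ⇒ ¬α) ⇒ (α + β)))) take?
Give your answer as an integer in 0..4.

3

β + α = 1 + 3 = 3
β ⇒ (β + α) = 1 ⇒ 3 = 4
¬β = ¬1 = 0
β ⇒ ¬β = 1 ⇒ 0 = 0
¬β = ¬1 = 0
¬¬β = ¬0 = 4
(β ⇒ ¬β) ⇔ ¬¬β = 0 ⇔ 4 = 0
(β ⇒ (β + α)) · ((β ⇒ ¬β) ⇔ ¬¬β) = 4 · 0 = 0
α · β = 3 · 1 = 1
β ⇒ β = 1 ⇒ 1 = 4
(α · β) ⇒ (β ⇒ β) = 1 ⇒ 4 = 4
¬α = ¬3 = 0
((α · β) ⇒ (β ⇒ β)) · ¬α = 4 · 0 = 0
β · β = 1 · 1 = 1
(β · β) ⇔ α = 1 ⇔ 3 = 1
¬((β · β) ⇔ α) = ¬1 = 0
(((α · β) ⇒ (β ⇒ β)) · ¬α) ⇒ ¬((β · β) ⇔ α) = 0 ⇒ 0 = 4
((β ⇒ (β + α)) · ((β ⇒ ¬β) ⇔ ¬¬β)) ⇒ ((((α · β) ⇒ (β ⇒ β)) · ¬α) ⇒ ¬((β · β) ⇔ α)) = 0 ⇒ 4 = 4
β ⇔ β = 1 ⇔ 1 = 4
(β ⇔ β) ⇒ β = 4 ⇒ 1 = 1
β + β = 1 + 1 = 1
((β ⇔ β) ⇒ β) ⇒ (β + β) = 1 ⇒ 1 = 4
α + α = 3 + 3 = 3
α + (α + α) = 3 + 3 = 3
(((β ⇔ β) ⇒ β) ⇒ (β + β)) ⇒ (α + (α + α)) = 4 ⇒ 3 = 3
β ⇒ α = 1 ⇒ 3 = 4
¬(β ⇒ α) = ¬4 = 0
β · α = 1 · 3 = 1
¬(β ⇒ α) + (β · α) = 0 + 1 = 1
¬α = ¬3 = 0
β ⇒ ¬α = 1 ⇒ 0 = 0
α + β = 3 + 1 = 3
(β ⇒ ¬α) ⇒ (α + β) = 0 ⇒ 3 = 4
(¬(β ⇒ α) + (β · α)) + ((β ⇒ ¬α) ⇒ (α + β)) = 1 + 4 = 4
((((β ⇔ β) ⇒ β) ⇒ (β + β)) ⇒ (α + (α + α))) ⇔ ((¬(β ⇒ α) + (β · α)) + ((β ⇒ ¬α) ⇒ (α + β))) = 3 ⇔ 4 = 3
(((β ⇒ (β + α)) · ((β ⇒ ¬β) ⇔ ¬¬β)) ⇒ ((((α · β) ⇒ (β ⇒ β)) · ¬α) ⇒ ¬((β · β) ⇔ α))) · (((((β ⇔ β) ⇒ β) ⇒ (β + β)) ⇒ (α + (α + α))) ⇔ ((¬(β ⇒ α) + (β · α)) + ((β ⇒ ¬α) ⇒ (α + β)))) = 4 · 3 = 3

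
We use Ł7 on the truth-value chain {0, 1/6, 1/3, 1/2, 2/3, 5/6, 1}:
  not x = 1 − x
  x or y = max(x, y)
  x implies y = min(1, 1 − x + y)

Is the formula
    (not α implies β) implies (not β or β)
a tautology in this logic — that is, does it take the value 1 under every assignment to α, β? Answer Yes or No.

No

Counterexample: take α = 1/6, β = 1/2.
not α = not 1/6 = 5/6
not α implies β = 5/6 implies 1/2 = 2/3
not β = not 1/2 = 1/2
not β or β = 1/2 or 1/2 = 1/2
(not α implies β) implies (not β or β) = 2/3 implies 1/2 = 5/6
This gives 5/6 ≠ 1.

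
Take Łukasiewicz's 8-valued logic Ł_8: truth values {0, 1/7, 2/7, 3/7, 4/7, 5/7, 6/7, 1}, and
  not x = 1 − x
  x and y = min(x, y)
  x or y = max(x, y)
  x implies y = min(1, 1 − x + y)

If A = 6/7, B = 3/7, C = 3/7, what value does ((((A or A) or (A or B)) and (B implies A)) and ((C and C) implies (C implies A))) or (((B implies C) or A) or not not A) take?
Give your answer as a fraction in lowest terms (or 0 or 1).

A or A = 6/7 or 6/7 = 6/7
A or B = 6/7 or 3/7 = 6/7
(A or A) or (A or B) = 6/7 or 6/7 = 6/7
B implies A = 3/7 implies 6/7 = 1
((A or A) or (A or B)) and (B implies A) = 6/7 and 1 = 6/7
C and C = 3/7 and 3/7 = 3/7
C implies A = 3/7 implies 6/7 = 1
(C and C) implies (C implies A) = 3/7 implies 1 = 1
(((A or A) or (A or B)) and (B implies A)) and ((C and C) implies (C implies A)) = 6/7 and 1 = 6/7
B implies C = 3/7 implies 3/7 = 1
(B implies C) or A = 1 or 6/7 = 1
not A = not 6/7 = 1/7
not not A = not 1/7 = 6/7
((B implies C) or A) or not not A = 1 or 6/7 = 1
((((A or A) or (A or B)) and (B implies A)) and ((C and C) implies (C implies A))) or (((B implies C) or A) or not not A) = 6/7 or 1 = 1

1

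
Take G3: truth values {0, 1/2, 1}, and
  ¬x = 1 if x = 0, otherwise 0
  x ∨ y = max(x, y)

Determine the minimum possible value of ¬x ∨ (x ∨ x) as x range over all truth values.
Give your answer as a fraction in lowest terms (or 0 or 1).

Take x = 1/2:
¬x = ¬1/2 = 0
x ∨ x = 1/2 ∨ 1/2 = 1/2
¬x ∨ (x ∨ x) = 0 ∨ 1/2 = 1/2
No assignment yields a value below 1/2, so this is the minimum.

1/2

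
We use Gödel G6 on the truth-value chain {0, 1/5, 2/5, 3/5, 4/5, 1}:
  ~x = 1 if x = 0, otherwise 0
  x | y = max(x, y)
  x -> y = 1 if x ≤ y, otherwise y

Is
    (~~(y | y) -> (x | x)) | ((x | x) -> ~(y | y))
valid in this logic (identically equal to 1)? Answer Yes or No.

No

Counterexample: take x = 1/5, y = 1/5.
y | y = 1/5 | 1/5 = 1/5
~(y | y) = ~1/5 = 0
~~(y | y) = ~0 = 1
x | x = 1/5 | 1/5 = 1/5
~~(y | y) -> (x | x) = 1 -> 1/5 = 1/5
x | x = 1/5 | 1/5 = 1/5
y | y = 1/5 | 1/5 = 1/5
~(y | y) = ~1/5 = 0
(x | x) -> ~(y | y) = 1/5 -> 0 = 0
(~~(y | y) -> (x | x)) | ((x | x) -> ~(y | y)) = 1/5 | 0 = 1/5
This gives 1/5 ≠ 1.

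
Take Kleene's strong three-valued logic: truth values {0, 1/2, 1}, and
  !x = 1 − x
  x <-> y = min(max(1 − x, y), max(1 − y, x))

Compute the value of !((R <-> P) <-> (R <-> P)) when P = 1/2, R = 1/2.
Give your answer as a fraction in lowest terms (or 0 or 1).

R <-> P = 1/2 <-> 1/2 = 1/2
R <-> P = 1/2 <-> 1/2 = 1/2
(R <-> P) <-> (R <-> P) = 1/2 <-> 1/2 = 1/2
!((R <-> P) <-> (R <-> P)) = !1/2 = 1/2

1/2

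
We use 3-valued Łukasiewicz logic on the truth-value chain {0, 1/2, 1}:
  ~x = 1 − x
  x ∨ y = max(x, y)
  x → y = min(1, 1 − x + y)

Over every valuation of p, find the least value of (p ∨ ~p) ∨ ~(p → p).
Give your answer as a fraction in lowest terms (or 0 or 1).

Take p = 1/2:
~p = ~1/2 = 1/2
p ∨ ~p = 1/2 ∨ 1/2 = 1/2
p → p = 1/2 → 1/2 = 1
~(p → p) = ~1 = 0
(p ∨ ~p) ∨ ~(p → p) = 1/2 ∨ 0 = 1/2
No assignment yields a value below 1/2, so this is the minimum.

1/2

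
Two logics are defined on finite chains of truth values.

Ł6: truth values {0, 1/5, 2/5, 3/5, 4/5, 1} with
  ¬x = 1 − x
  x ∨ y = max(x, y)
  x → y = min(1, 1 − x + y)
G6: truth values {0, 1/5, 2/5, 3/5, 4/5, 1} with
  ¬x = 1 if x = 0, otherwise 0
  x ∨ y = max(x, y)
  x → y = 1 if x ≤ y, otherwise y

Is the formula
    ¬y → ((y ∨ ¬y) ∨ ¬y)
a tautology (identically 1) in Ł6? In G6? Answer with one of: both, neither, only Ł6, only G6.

In Ł6: every assignment gives 1 — tautology.
In G6: every assignment gives 1 — tautology.

both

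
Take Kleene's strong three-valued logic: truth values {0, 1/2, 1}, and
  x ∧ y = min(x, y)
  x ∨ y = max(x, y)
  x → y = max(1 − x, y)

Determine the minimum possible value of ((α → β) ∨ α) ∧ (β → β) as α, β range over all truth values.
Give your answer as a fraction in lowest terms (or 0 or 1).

1/2

Take α = 0, β = 1/2:
α → β = 0 → 1/2 = 1
(α → β) ∨ α = 1 ∨ 0 = 1
β → β = 1/2 → 1/2 = 1/2
((α → β) ∨ α) ∧ (β → β) = 1 ∧ 1/2 = 1/2
No assignment yields a value below 1/2, so this is the minimum.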